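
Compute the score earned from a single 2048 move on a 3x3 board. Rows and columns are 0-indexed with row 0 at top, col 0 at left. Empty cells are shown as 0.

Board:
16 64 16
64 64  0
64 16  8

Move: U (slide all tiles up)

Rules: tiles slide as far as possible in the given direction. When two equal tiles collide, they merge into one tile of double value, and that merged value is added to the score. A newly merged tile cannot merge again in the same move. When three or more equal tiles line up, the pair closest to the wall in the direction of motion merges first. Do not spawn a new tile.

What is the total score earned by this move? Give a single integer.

Answer: 256

Derivation:
Slide up:
col 0: [16, 64, 64] -> [16, 128, 0]  score +128 (running 128)
col 1: [64, 64, 16] -> [128, 16, 0]  score +128 (running 256)
col 2: [16, 0, 8] -> [16, 8, 0]  score +0 (running 256)
Board after move:
 16 128  16
128  16   8
  0   0   0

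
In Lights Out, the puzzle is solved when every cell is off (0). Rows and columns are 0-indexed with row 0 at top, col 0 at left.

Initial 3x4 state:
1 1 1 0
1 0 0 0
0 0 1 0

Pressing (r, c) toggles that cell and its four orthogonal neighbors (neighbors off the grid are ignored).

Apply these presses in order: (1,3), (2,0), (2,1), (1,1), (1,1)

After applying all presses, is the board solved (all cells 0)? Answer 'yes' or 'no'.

After press 1 at (1,3):
1 1 1 1
1 0 1 1
0 0 1 1

After press 2 at (2,0):
1 1 1 1
0 0 1 1
1 1 1 1

After press 3 at (2,1):
1 1 1 1
0 1 1 1
0 0 0 1

After press 4 at (1,1):
1 0 1 1
1 0 0 1
0 1 0 1

After press 5 at (1,1):
1 1 1 1
0 1 1 1
0 0 0 1

Lights still on: 8

Answer: no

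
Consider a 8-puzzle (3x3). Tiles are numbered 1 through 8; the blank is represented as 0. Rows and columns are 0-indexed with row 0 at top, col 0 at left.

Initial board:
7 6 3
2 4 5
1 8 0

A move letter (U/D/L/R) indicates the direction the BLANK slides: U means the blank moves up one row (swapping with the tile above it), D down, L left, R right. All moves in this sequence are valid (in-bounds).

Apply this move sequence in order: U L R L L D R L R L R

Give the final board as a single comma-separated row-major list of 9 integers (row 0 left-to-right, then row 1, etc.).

After move 1 (U):
7 6 3
2 4 0
1 8 5

After move 2 (L):
7 6 3
2 0 4
1 8 5

After move 3 (R):
7 6 3
2 4 0
1 8 5

After move 4 (L):
7 6 3
2 0 4
1 8 5

After move 5 (L):
7 6 3
0 2 4
1 8 5

After move 6 (D):
7 6 3
1 2 4
0 8 5

After move 7 (R):
7 6 3
1 2 4
8 0 5

After move 8 (L):
7 6 3
1 2 4
0 8 5

After move 9 (R):
7 6 3
1 2 4
8 0 5

After move 10 (L):
7 6 3
1 2 4
0 8 5

After move 11 (R):
7 6 3
1 2 4
8 0 5

Answer: 7, 6, 3, 1, 2, 4, 8, 0, 5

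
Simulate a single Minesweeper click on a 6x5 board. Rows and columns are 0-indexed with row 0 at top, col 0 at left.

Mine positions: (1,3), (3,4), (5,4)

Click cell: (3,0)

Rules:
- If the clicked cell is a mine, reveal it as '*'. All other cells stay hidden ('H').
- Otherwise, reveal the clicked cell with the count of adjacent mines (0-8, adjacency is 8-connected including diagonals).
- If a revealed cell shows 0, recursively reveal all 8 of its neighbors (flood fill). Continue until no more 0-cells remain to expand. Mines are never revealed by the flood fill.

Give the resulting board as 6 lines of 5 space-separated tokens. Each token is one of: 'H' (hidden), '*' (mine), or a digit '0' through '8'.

0 0 1 H H
0 0 1 H H
0 0 1 2 H
0 0 0 1 H
0 0 0 2 H
0 0 0 1 H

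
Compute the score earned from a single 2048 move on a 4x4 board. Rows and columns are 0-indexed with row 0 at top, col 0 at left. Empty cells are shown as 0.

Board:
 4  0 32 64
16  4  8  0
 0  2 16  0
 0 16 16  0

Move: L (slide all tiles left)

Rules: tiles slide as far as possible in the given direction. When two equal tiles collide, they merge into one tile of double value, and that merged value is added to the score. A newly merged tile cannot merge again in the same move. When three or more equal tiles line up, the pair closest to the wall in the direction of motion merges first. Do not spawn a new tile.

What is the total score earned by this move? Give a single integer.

Slide left:
row 0: [4, 0, 32, 64] -> [4, 32, 64, 0]  score +0 (running 0)
row 1: [16, 4, 8, 0] -> [16, 4, 8, 0]  score +0 (running 0)
row 2: [0, 2, 16, 0] -> [2, 16, 0, 0]  score +0 (running 0)
row 3: [0, 16, 16, 0] -> [32, 0, 0, 0]  score +32 (running 32)
Board after move:
 4 32 64  0
16  4  8  0
 2 16  0  0
32  0  0  0

Answer: 32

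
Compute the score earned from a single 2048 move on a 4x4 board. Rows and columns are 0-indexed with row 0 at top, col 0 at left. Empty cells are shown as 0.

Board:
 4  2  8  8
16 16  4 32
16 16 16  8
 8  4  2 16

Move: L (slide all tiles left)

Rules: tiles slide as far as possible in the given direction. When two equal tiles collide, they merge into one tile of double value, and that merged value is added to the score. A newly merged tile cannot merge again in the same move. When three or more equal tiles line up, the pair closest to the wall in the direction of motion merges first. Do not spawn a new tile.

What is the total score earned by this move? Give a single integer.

Slide left:
row 0: [4, 2, 8, 8] -> [4, 2, 16, 0]  score +16 (running 16)
row 1: [16, 16, 4, 32] -> [32, 4, 32, 0]  score +32 (running 48)
row 2: [16, 16, 16, 8] -> [32, 16, 8, 0]  score +32 (running 80)
row 3: [8, 4, 2, 16] -> [8, 4, 2, 16]  score +0 (running 80)
Board after move:
 4  2 16  0
32  4 32  0
32 16  8  0
 8  4  2 16

Answer: 80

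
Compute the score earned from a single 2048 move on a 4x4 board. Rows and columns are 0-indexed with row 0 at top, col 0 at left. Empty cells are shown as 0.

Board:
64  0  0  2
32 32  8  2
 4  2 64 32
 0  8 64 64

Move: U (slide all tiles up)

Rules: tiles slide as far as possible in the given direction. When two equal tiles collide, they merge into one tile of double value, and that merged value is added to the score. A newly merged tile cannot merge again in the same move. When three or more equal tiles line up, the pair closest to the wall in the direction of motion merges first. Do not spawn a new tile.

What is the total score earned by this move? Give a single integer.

Slide up:
col 0: [64, 32, 4, 0] -> [64, 32, 4, 0]  score +0 (running 0)
col 1: [0, 32, 2, 8] -> [32, 2, 8, 0]  score +0 (running 0)
col 2: [0, 8, 64, 64] -> [8, 128, 0, 0]  score +128 (running 128)
col 3: [2, 2, 32, 64] -> [4, 32, 64, 0]  score +4 (running 132)
Board after move:
 64  32   8   4
 32   2 128  32
  4   8   0  64
  0   0   0   0

Answer: 132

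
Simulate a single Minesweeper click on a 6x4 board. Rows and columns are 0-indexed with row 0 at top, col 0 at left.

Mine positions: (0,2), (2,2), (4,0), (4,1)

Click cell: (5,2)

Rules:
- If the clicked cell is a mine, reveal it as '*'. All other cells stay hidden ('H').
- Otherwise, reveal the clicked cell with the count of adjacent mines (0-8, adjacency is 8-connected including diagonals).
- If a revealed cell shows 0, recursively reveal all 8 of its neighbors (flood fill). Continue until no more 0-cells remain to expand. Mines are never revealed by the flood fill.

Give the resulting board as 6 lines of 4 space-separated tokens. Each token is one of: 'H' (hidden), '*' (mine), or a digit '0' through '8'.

H H H H
H H H H
H H H H
H H H H
H H H H
H H 1 H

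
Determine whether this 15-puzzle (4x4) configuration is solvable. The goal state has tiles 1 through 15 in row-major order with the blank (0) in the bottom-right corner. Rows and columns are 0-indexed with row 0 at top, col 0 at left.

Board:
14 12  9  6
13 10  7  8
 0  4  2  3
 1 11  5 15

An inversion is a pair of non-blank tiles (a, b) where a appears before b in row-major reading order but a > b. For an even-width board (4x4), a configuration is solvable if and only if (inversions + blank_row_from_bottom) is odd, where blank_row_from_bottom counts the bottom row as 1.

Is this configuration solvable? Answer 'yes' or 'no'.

Answer: yes

Derivation:
Inversions: 69
Blank is in row 2 (0-indexed from top), which is row 2 counting from the bottom (bottom = 1).
69 + 2 = 71, which is odd, so the puzzle is solvable.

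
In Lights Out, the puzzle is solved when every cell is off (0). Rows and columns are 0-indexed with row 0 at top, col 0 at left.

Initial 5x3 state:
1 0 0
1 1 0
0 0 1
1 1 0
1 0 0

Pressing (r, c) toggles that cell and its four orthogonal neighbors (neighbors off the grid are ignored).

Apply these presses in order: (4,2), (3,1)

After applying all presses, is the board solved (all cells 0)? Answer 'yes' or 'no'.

Answer: no

Derivation:
After press 1 at (4,2):
1 0 0
1 1 0
0 0 1
1 1 1
1 1 1

After press 2 at (3,1):
1 0 0
1 1 0
0 1 1
0 0 0
1 0 1

Lights still on: 7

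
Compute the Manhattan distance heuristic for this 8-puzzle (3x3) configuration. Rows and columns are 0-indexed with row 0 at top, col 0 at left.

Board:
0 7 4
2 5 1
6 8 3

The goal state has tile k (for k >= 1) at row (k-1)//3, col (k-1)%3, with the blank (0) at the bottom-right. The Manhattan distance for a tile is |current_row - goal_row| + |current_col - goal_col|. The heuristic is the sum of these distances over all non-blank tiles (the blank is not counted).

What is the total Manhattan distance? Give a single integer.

Answer: 16

Derivation:
Tile 7: (0,1)->(2,0) = 3
Tile 4: (0,2)->(1,0) = 3
Tile 2: (1,0)->(0,1) = 2
Tile 5: (1,1)->(1,1) = 0
Tile 1: (1,2)->(0,0) = 3
Tile 6: (2,0)->(1,2) = 3
Tile 8: (2,1)->(2,1) = 0
Tile 3: (2,2)->(0,2) = 2
Sum: 3 + 3 + 2 + 0 + 3 + 3 + 0 + 2 = 16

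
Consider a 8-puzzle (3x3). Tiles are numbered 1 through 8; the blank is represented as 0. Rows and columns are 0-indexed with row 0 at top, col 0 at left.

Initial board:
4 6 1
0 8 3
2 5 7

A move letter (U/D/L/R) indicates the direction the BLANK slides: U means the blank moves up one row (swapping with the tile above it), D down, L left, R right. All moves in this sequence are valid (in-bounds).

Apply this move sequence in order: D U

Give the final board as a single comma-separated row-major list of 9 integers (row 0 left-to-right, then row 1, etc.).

After move 1 (D):
4 6 1
2 8 3
0 5 7

After move 2 (U):
4 6 1
0 8 3
2 5 7

Answer: 4, 6, 1, 0, 8, 3, 2, 5, 7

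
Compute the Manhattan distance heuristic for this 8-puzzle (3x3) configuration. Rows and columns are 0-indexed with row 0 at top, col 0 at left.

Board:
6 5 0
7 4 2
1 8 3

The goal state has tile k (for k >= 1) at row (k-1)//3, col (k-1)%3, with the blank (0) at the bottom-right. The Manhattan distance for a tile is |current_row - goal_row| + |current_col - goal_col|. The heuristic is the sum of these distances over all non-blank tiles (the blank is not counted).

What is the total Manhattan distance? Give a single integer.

Tile 6: at (0,0), goal (1,2), distance |0-1|+|0-2| = 3
Tile 5: at (0,1), goal (1,1), distance |0-1|+|1-1| = 1
Tile 7: at (1,0), goal (2,0), distance |1-2|+|0-0| = 1
Tile 4: at (1,1), goal (1,0), distance |1-1|+|1-0| = 1
Tile 2: at (1,2), goal (0,1), distance |1-0|+|2-1| = 2
Tile 1: at (2,0), goal (0,0), distance |2-0|+|0-0| = 2
Tile 8: at (2,1), goal (2,1), distance |2-2|+|1-1| = 0
Tile 3: at (2,2), goal (0,2), distance |2-0|+|2-2| = 2
Sum: 3 + 1 + 1 + 1 + 2 + 2 + 0 + 2 = 12

Answer: 12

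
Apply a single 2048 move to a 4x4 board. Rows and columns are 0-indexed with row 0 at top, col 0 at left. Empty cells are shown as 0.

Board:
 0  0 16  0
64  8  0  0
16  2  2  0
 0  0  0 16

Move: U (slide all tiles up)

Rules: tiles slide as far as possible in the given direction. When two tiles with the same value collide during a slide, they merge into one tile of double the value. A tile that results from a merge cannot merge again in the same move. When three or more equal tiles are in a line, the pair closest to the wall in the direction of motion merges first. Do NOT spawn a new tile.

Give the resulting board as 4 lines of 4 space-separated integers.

Slide up:
col 0: [0, 64, 16, 0] -> [64, 16, 0, 0]
col 1: [0, 8, 2, 0] -> [8, 2, 0, 0]
col 2: [16, 0, 2, 0] -> [16, 2, 0, 0]
col 3: [0, 0, 0, 16] -> [16, 0, 0, 0]

Answer: 64  8 16 16
16  2  2  0
 0  0  0  0
 0  0  0  0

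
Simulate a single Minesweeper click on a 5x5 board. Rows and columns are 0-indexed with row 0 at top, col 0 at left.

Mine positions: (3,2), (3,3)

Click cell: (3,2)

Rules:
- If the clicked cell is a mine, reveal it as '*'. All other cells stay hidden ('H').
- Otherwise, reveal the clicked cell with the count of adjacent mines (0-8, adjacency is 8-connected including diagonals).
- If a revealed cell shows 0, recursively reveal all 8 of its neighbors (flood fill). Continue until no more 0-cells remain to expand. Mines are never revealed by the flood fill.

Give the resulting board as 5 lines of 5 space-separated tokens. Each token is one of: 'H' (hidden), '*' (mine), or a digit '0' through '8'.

H H H H H
H H H H H
H H H H H
H H * H H
H H H H H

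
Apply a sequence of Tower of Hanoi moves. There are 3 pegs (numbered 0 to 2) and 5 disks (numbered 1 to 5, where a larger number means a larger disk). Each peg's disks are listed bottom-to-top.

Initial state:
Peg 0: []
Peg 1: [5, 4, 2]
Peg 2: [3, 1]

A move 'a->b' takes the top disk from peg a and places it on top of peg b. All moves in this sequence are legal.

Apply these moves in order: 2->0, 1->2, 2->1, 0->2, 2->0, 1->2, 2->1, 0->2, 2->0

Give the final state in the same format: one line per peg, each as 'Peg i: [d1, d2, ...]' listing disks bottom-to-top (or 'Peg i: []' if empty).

Answer: Peg 0: [1]
Peg 1: [5, 4, 2]
Peg 2: [3]

Derivation:
After move 1 (2->0):
Peg 0: [1]
Peg 1: [5, 4, 2]
Peg 2: [3]

After move 2 (1->2):
Peg 0: [1]
Peg 1: [5, 4]
Peg 2: [3, 2]

After move 3 (2->1):
Peg 0: [1]
Peg 1: [5, 4, 2]
Peg 2: [3]

After move 4 (0->2):
Peg 0: []
Peg 1: [5, 4, 2]
Peg 2: [3, 1]

After move 5 (2->0):
Peg 0: [1]
Peg 1: [5, 4, 2]
Peg 2: [3]

After move 6 (1->2):
Peg 0: [1]
Peg 1: [5, 4]
Peg 2: [3, 2]

After move 7 (2->1):
Peg 0: [1]
Peg 1: [5, 4, 2]
Peg 2: [3]

After move 8 (0->2):
Peg 0: []
Peg 1: [5, 4, 2]
Peg 2: [3, 1]

After move 9 (2->0):
Peg 0: [1]
Peg 1: [5, 4, 2]
Peg 2: [3]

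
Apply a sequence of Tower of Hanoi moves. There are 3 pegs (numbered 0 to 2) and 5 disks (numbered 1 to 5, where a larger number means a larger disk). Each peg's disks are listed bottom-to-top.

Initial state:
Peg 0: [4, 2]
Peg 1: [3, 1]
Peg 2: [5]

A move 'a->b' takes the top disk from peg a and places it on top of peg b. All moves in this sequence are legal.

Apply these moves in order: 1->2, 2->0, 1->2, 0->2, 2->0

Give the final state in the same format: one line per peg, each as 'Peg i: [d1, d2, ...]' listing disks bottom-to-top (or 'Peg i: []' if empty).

Answer: Peg 0: [4, 2, 1]
Peg 1: []
Peg 2: [5, 3]

Derivation:
After move 1 (1->2):
Peg 0: [4, 2]
Peg 1: [3]
Peg 2: [5, 1]

After move 2 (2->0):
Peg 0: [4, 2, 1]
Peg 1: [3]
Peg 2: [5]

After move 3 (1->2):
Peg 0: [4, 2, 1]
Peg 1: []
Peg 2: [5, 3]

After move 4 (0->2):
Peg 0: [4, 2]
Peg 1: []
Peg 2: [5, 3, 1]

After move 5 (2->0):
Peg 0: [4, 2, 1]
Peg 1: []
Peg 2: [5, 3]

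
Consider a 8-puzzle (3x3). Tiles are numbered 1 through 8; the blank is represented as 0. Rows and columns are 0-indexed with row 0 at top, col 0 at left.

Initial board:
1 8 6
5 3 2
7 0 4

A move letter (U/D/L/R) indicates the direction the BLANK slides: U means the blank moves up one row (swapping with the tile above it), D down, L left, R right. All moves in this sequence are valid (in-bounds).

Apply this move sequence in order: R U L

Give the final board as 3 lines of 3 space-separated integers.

Answer: 1 8 6
5 0 3
7 4 2

Derivation:
After move 1 (R):
1 8 6
5 3 2
7 4 0

After move 2 (U):
1 8 6
5 3 0
7 4 2

After move 3 (L):
1 8 6
5 0 3
7 4 2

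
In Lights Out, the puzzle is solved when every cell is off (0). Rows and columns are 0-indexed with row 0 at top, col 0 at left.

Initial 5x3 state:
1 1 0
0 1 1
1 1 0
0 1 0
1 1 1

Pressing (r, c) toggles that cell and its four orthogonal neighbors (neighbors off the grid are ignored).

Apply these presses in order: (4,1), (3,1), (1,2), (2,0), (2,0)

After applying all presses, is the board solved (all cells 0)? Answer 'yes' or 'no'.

After press 1 at (4,1):
1 1 0
0 1 1
1 1 0
0 0 0
0 0 0

After press 2 at (3,1):
1 1 0
0 1 1
1 0 0
1 1 1
0 1 0

After press 3 at (1,2):
1 1 1
0 0 0
1 0 1
1 1 1
0 1 0

After press 4 at (2,0):
1 1 1
1 0 0
0 1 1
0 1 1
0 1 0

After press 5 at (2,0):
1 1 1
0 0 0
1 0 1
1 1 1
0 1 0

Lights still on: 9

Answer: no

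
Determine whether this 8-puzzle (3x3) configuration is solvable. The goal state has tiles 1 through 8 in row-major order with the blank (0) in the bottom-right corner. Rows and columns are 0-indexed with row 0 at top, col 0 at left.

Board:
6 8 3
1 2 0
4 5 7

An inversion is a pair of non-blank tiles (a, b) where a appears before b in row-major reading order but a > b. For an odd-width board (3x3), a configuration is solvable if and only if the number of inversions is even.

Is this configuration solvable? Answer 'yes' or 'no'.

Inversions (pairs i<j in row-major order where tile[i] > tile[j] > 0): 13
13 is odd, so the puzzle is not solvable.

Answer: no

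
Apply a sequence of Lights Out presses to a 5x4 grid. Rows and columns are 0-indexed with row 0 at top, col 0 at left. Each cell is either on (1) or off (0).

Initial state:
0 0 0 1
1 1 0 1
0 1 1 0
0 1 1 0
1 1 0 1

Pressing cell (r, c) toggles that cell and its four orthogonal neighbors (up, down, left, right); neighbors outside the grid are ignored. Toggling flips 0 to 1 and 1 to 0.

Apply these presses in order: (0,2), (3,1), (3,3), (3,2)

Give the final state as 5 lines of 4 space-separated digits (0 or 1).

Answer: 0 1 1 0
1 1 1 1
0 0 0 1
1 1 0 0
1 0 1 0

Derivation:
After press 1 at (0,2):
0 1 1 0
1 1 1 1
0 1 1 0
0 1 1 0
1 1 0 1

After press 2 at (3,1):
0 1 1 0
1 1 1 1
0 0 1 0
1 0 0 0
1 0 0 1

After press 3 at (3,3):
0 1 1 0
1 1 1 1
0 0 1 1
1 0 1 1
1 0 0 0

After press 4 at (3,2):
0 1 1 0
1 1 1 1
0 0 0 1
1 1 0 0
1 0 1 0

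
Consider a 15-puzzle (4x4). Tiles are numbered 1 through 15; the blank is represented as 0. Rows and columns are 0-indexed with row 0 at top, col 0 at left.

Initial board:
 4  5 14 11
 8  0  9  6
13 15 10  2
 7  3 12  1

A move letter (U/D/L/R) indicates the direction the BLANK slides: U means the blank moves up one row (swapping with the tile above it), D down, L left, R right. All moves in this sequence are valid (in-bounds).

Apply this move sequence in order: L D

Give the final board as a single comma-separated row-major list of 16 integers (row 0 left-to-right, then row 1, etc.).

After move 1 (L):
 4  5 14 11
 0  8  9  6
13 15 10  2
 7  3 12  1

After move 2 (D):
 4  5 14 11
13  8  9  6
 0 15 10  2
 7  3 12  1

Answer: 4, 5, 14, 11, 13, 8, 9, 6, 0, 15, 10, 2, 7, 3, 12, 1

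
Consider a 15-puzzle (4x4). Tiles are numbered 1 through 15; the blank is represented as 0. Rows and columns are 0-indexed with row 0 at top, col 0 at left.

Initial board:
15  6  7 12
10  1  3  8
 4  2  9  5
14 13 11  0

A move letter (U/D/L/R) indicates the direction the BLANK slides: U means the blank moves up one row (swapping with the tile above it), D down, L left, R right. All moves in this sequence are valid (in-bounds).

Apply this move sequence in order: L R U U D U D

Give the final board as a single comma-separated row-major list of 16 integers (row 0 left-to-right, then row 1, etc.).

Answer: 15, 6, 7, 12, 10, 1, 3, 8, 4, 2, 9, 0, 14, 13, 11, 5

Derivation:
After move 1 (L):
15  6  7 12
10  1  3  8
 4  2  9  5
14 13  0 11

After move 2 (R):
15  6  7 12
10  1  3  8
 4  2  9  5
14 13 11  0

After move 3 (U):
15  6  7 12
10  1  3  8
 4  2  9  0
14 13 11  5

After move 4 (U):
15  6  7 12
10  1  3  0
 4  2  9  8
14 13 11  5

After move 5 (D):
15  6  7 12
10  1  3  8
 4  2  9  0
14 13 11  5

After move 6 (U):
15  6  7 12
10  1  3  0
 4  2  9  8
14 13 11  5

After move 7 (D):
15  6  7 12
10  1  3  8
 4  2  9  0
14 13 11  5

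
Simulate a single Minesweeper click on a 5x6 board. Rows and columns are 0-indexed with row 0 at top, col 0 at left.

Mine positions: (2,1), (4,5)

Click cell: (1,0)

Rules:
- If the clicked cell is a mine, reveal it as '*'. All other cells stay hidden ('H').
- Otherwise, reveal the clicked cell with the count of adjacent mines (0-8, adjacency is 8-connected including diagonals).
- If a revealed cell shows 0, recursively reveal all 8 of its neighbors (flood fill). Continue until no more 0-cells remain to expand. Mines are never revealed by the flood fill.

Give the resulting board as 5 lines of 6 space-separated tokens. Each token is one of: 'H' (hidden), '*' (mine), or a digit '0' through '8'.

H H H H H H
1 H H H H H
H H H H H H
H H H H H H
H H H H H H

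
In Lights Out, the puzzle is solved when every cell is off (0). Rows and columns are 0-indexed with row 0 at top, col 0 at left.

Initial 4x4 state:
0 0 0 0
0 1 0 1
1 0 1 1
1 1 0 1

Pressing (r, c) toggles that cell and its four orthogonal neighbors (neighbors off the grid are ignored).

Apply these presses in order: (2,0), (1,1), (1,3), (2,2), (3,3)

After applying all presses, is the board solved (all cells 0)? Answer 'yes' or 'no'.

Answer: no

Derivation:
After press 1 at (2,0):
0 0 0 0
1 1 0 1
0 1 1 1
0 1 0 1

After press 2 at (1,1):
0 1 0 0
0 0 1 1
0 0 1 1
0 1 0 1

After press 3 at (1,3):
0 1 0 1
0 0 0 0
0 0 1 0
0 1 0 1

After press 4 at (2,2):
0 1 0 1
0 0 1 0
0 1 0 1
0 1 1 1

After press 5 at (3,3):
0 1 0 1
0 0 1 0
0 1 0 0
0 1 0 0

Lights still on: 5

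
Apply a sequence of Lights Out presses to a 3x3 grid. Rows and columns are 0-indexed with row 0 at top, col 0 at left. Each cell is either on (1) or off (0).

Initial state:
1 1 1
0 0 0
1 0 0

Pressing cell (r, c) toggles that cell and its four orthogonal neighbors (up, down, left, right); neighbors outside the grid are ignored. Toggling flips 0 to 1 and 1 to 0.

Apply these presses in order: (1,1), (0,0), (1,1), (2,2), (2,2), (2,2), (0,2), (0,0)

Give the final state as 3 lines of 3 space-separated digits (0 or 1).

Answer: 1 0 0
0 0 0
1 1 1

Derivation:
After press 1 at (1,1):
1 0 1
1 1 1
1 1 0

After press 2 at (0,0):
0 1 1
0 1 1
1 1 0

After press 3 at (1,1):
0 0 1
1 0 0
1 0 0

After press 4 at (2,2):
0 0 1
1 0 1
1 1 1

After press 5 at (2,2):
0 0 1
1 0 0
1 0 0

After press 6 at (2,2):
0 0 1
1 0 1
1 1 1

After press 7 at (0,2):
0 1 0
1 0 0
1 1 1

After press 8 at (0,0):
1 0 0
0 0 0
1 1 1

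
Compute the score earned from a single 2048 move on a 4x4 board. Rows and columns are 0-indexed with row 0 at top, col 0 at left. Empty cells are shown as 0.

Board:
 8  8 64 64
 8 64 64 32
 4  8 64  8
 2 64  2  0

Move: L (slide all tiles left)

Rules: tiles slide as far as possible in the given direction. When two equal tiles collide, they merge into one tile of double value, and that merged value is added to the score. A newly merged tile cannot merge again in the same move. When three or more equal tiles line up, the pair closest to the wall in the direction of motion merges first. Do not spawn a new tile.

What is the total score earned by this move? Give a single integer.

Slide left:
row 0: [8, 8, 64, 64] -> [16, 128, 0, 0]  score +144 (running 144)
row 1: [8, 64, 64, 32] -> [8, 128, 32, 0]  score +128 (running 272)
row 2: [4, 8, 64, 8] -> [4, 8, 64, 8]  score +0 (running 272)
row 3: [2, 64, 2, 0] -> [2, 64, 2, 0]  score +0 (running 272)
Board after move:
 16 128   0   0
  8 128  32   0
  4   8  64   8
  2  64   2   0

Answer: 272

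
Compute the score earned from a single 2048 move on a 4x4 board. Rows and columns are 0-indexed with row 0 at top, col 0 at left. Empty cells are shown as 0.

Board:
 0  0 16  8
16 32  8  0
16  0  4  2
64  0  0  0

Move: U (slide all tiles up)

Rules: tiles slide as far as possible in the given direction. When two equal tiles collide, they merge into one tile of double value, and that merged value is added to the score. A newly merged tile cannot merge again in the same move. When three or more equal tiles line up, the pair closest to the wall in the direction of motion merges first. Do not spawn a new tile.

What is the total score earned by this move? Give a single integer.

Slide up:
col 0: [0, 16, 16, 64] -> [32, 64, 0, 0]  score +32 (running 32)
col 1: [0, 32, 0, 0] -> [32, 0, 0, 0]  score +0 (running 32)
col 2: [16, 8, 4, 0] -> [16, 8, 4, 0]  score +0 (running 32)
col 3: [8, 0, 2, 0] -> [8, 2, 0, 0]  score +0 (running 32)
Board after move:
32 32 16  8
64  0  8  2
 0  0  4  0
 0  0  0  0

Answer: 32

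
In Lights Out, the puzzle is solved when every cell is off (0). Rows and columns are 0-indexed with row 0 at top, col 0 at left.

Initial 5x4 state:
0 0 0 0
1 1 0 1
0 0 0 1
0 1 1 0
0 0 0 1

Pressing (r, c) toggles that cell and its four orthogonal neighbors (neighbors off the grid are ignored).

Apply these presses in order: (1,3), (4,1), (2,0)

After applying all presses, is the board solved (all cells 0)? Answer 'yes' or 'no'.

Answer: no

Derivation:
After press 1 at (1,3):
0 0 0 1
1 1 1 0
0 0 0 0
0 1 1 0
0 0 0 1

After press 2 at (4,1):
0 0 0 1
1 1 1 0
0 0 0 0
0 0 1 0
1 1 1 1

After press 3 at (2,0):
0 0 0 1
0 1 1 0
1 1 0 0
1 0 1 0
1 1 1 1

Lights still on: 11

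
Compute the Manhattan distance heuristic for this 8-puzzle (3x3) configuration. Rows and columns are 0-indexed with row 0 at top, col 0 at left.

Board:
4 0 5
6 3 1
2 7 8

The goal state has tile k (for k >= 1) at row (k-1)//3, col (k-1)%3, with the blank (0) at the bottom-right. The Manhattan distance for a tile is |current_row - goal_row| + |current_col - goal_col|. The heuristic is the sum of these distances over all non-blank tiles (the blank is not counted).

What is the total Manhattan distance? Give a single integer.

Answer: 15

Derivation:
Tile 4: at (0,0), goal (1,0), distance |0-1|+|0-0| = 1
Tile 5: at (0,2), goal (1,1), distance |0-1|+|2-1| = 2
Tile 6: at (1,0), goal (1,2), distance |1-1|+|0-2| = 2
Tile 3: at (1,1), goal (0,2), distance |1-0|+|1-2| = 2
Tile 1: at (1,2), goal (0,0), distance |1-0|+|2-0| = 3
Tile 2: at (2,0), goal (0,1), distance |2-0|+|0-1| = 3
Tile 7: at (2,1), goal (2,0), distance |2-2|+|1-0| = 1
Tile 8: at (2,2), goal (2,1), distance |2-2|+|2-1| = 1
Sum: 1 + 2 + 2 + 2 + 3 + 3 + 1 + 1 = 15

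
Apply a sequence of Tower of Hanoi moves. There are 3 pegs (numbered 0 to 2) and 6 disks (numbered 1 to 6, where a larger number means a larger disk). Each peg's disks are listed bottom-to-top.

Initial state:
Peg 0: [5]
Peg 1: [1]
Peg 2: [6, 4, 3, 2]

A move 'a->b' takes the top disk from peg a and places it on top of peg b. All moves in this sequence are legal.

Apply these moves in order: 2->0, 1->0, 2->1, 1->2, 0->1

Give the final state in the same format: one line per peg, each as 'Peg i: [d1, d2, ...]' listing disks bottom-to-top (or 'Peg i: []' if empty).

After move 1 (2->0):
Peg 0: [5, 2]
Peg 1: [1]
Peg 2: [6, 4, 3]

After move 2 (1->0):
Peg 0: [5, 2, 1]
Peg 1: []
Peg 2: [6, 4, 3]

After move 3 (2->1):
Peg 0: [5, 2, 1]
Peg 1: [3]
Peg 2: [6, 4]

After move 4 (1->2):
Peg 0: [5, 2, 1]
Peg 1: []
Peg 2: [6, 4, 3]

After move 5 (0->1):
Peg 0: [5, 2]
Peg 1: [1]
Peg 2: [6, 4, 3]

Answer: Peg 0: [5, 2]
Peg 1: [1]
Peg 2: [6, 4, 3]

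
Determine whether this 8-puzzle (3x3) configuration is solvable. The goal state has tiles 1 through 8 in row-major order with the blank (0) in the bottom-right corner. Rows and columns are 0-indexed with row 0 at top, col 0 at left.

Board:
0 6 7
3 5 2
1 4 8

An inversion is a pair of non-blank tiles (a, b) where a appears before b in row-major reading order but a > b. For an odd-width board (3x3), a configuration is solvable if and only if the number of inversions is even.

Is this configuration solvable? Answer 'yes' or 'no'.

Inversions (pairs i<j in row-major order where tile[i] > tile[j] > 0): 16
16 is even, so the puzzle is solvable.

Answer: yes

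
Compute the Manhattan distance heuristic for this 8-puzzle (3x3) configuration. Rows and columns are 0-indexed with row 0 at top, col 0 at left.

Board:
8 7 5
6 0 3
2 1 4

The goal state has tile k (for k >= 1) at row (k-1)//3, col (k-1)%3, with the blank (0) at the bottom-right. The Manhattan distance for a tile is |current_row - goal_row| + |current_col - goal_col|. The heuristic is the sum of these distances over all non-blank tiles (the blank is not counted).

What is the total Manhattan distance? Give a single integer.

Answer: 20

Derivation:
Tile 8: (0,0)->(2,1) = 3
Tile 7: (0,1)->(2,0) = 3
Tile 5: (0,2)->(1,1) = 2
Tile 6: (1,0)->(1,2) = 2
Tile 3: (1,2)->(0,2) = 1
Tile 2: (2,0)->(0,1) = 3
Tile 1: (2,1)->(0,0) = 3
Tile 4: (2,2)->(1,0) = 3
Sum: 3 + 3 + 2 + 2 + 1 + 3 + 3 + 3 = 20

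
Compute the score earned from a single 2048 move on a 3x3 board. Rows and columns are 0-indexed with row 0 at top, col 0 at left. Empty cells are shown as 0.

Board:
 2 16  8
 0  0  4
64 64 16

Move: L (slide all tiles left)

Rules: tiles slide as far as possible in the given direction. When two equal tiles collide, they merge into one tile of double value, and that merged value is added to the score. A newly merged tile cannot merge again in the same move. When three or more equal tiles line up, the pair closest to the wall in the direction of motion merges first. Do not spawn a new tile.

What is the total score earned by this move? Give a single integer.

Slide left:
row 0: [2, 16, 8] -> [2, 16, 8]  score +0 (running 0)
row 1: [0, 0, 4] -> [4, 0, 0]  score +0 (running 0)
row 2: [64, 64, 16] -> [128, 16, 0]  score +128 (running 128)
Board after move:
  2  16   8
  4   0   0
128  16   0

Answer: 128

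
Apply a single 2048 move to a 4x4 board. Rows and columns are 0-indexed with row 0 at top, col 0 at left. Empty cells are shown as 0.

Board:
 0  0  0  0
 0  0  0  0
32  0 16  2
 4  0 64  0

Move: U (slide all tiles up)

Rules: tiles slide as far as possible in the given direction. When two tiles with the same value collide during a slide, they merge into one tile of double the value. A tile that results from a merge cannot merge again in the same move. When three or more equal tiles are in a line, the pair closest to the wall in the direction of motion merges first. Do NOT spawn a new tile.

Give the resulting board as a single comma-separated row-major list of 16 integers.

Slide up:
col 0: [0, 0, 32, 4] -> [32, 4, 0, 0]
col 1: [0, 0, 0, 0] -> [0, 0, 0, 0]
col 2: [0, 0, 16, 64] -> [16, 64, 0, 0]
col 3: [0, 0, 2, 0] -> [2, 0, 0, 0]

Answer: 32, 0, 16, 2, 4, 0, 64, 0, 0, 0, 0, 0, 0, 0, 0, 0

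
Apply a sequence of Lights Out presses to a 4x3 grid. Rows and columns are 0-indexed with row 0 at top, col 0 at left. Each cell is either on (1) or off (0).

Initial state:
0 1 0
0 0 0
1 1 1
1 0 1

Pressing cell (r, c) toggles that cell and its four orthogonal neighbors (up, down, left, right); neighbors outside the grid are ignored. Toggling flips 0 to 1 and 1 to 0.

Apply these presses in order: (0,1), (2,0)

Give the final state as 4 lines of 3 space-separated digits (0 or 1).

Answer: 1 0 1
1 1 0
0 0 1
0 0 1

Derivation:
After press 1 at (0,1):
1 0 1
0 1 0
1 1 1
1 0 1

After press 2 at (2,0):
1 0 1
1 1 0
0 0 1
0 0 1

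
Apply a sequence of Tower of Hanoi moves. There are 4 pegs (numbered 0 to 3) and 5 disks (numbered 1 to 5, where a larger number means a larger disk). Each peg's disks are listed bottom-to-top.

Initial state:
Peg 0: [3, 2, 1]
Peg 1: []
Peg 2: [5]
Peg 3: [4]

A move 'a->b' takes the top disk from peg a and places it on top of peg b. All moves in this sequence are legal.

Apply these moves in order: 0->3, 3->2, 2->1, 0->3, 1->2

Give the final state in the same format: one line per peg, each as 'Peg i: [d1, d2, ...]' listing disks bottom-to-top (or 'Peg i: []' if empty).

Answer: Peg 0: [3]
Peg 1: []
Peg 2: [5, 1]
Peg 3: [4, 2]

Derivation:
After move 1 (0->3):
Peg 0: [3, 2]
Peg 1: []
Peg 2: [5]
Peg 3: [4, 1]

After move 2 (3->2):
Peg 0: [3, 2]
Peg 1: []
Peg 2: [5, 1]
Peg 3: [4]

After move 3 (2->1):
Peg 0: [3, 2]
Peg 1: [1]
Peg 2: [5]
Peg 3: [4]

After move 4 (0->3):
Peg 0: [3]
Peg 1: [1]
Peg 2: [5]
Peg 3: [4, 2]

After move 5 (1->2):
Peg 0: [3]
Peg 1: []
Peg 2: [5, 1]
Peg 3: [4, 2]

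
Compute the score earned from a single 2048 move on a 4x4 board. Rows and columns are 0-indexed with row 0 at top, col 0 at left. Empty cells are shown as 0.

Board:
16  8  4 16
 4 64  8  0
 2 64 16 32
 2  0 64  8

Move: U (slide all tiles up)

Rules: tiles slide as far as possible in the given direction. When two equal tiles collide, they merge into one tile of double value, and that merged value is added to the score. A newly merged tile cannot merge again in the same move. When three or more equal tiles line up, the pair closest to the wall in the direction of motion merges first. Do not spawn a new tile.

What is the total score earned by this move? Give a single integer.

Answer: 132

Derivation:
Slide up:
col 0: [16, 4, 2, 2] -> [16, 4, 4, 0]  score +4 (running 4)
col 1: [8, 64, 64, 0] -> [8, 128, 0, 0]  score +128 (running 132)
col 2: [4, 8, 16, 64] -> [4, 8, 16, 64]  score +0 (running 132)
col 3: [16, 0, 32, 8] -> [16, 32, 8, 0]  score +0 (running 132)
Board after move:
 16   8   4  16
  4 128   8  32
  4   0  16   8
  0   0  64   0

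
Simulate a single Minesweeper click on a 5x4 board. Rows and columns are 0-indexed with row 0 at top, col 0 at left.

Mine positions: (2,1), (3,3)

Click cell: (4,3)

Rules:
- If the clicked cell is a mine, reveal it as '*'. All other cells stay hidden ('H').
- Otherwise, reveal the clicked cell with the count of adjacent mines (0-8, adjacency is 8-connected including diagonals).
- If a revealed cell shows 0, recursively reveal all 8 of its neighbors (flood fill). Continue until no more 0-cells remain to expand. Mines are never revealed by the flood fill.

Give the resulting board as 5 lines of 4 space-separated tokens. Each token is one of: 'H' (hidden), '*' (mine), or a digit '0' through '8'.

H H H H
H H H H
H H H H
H H H H
H H H 1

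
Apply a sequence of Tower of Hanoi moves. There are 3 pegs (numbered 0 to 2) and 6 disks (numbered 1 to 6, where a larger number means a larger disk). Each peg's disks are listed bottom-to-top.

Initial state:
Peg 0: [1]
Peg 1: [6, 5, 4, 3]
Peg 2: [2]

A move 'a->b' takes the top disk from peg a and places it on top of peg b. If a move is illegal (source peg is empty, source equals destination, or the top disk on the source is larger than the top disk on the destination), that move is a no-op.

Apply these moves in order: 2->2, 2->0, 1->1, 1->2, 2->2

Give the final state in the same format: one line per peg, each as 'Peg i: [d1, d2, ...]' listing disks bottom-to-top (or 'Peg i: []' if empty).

After move 1 (2->2):
Peg 0: [1]
Peg 1: [6, 5, 4, 3]
Peg 2: [2]

After move 2 (2->0):
Peg 0: [1]
Peg 1: [6, 5, 4, 3]
Peg 2: [2]

After move 3 (1->1):
Peg 0: [1]
Peg 1: [6, 5, 4, 3]
Peg 2: [2]

After move 4 (1->2):
Peg 0: [1]
Peg 1: [6, 5, 4, 3]
Peg 2: [2]

After move 5 (2->2):
Peg 0: [1]
Peg 1: [6, 5, 4, 3]
Peg 2: [2]

Answer: Peg 0: [1]
Peg 1: [6, 5, 4, 3]
Peg 2: [2]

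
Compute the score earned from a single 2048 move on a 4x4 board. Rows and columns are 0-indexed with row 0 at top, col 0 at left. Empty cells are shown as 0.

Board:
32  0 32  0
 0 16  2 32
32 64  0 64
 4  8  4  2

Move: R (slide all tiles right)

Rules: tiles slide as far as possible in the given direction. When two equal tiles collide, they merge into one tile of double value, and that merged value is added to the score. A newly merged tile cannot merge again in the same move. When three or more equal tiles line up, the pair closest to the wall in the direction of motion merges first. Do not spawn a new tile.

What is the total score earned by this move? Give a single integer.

Slide right:
row 0: [32, 0, 32, 0] -> [0, 0, 0, 64]  score +64 (running 64)
row 1: [0, 16, 2, 32] -> [0, 16, 2, 32]  score +0 (running 64)
row 2: [32, 64, 0, 64] -> [0, 0, 32, 128]  score +128 (running 192)
row 3: [4, 8, 4, 2] -> [4, 8, 4, 2]  score +0 (running 192)
Board after move:
  0   0   0  64
  0  16   2  32
  0   0  32 128
  4   8   4   2

Answer: 192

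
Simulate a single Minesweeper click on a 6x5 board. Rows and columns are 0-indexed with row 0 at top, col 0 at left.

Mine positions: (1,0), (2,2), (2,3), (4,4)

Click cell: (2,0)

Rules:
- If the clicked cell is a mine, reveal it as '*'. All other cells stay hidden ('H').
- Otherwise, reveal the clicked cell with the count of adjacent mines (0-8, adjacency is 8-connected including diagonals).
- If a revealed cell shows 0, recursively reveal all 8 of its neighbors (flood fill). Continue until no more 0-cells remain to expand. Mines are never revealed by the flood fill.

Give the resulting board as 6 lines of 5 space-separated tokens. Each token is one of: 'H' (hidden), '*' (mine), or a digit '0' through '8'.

H H H H H
H H H H H
1 H H H H
H H H H H
H H H H H
H H H H H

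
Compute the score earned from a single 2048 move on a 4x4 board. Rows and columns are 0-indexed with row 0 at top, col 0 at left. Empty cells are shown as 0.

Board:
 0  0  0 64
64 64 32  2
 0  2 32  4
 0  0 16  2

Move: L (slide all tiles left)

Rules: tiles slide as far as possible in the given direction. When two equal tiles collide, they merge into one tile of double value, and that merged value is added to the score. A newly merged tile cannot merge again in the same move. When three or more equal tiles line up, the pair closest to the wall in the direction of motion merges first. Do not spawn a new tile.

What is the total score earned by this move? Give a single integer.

Slide left:
row 0: [0, 0, 0, 64] -> [64, 0, 0, 0]  score +0 (running 0)
row 1: [64, 64, 32, 2] -> [128, 32, 2, 0]  score +128 (running 128)
row 2: [0, 2, 32, 4] -> [2, 32, 4, 0]  score +0 (running 128)
row 3: [0, 0, 16, 2] -> [16, 2, 0, 0]  score +0 (running 128)
Board after move:
 64   0   0   0
128  32   2   0
  2  32   4   0
 16   2   0   0

Answer: 128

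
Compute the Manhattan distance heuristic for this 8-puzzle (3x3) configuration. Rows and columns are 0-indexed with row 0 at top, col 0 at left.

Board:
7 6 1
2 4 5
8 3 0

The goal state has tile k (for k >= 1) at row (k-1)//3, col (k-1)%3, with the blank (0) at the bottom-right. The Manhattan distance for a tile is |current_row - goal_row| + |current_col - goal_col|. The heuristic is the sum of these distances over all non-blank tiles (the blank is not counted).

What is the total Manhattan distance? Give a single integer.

Answer: 14

Derivation:
Tile 7: at (0,0), goal (2,0), distance |0-2|+|0-0| = 2
Tile 6: at (0,1), goal (1,2), distance |0-1|+|1-2| = 2
Tile 1: at (0,2), goal (0,0), distance |0-0|+|2-0| = 2
Tile 2: at (1,0), goal (0,1), distance |1-0|+|0-1| = 2
Tile 4: at (1,1), goal (1,0), distance |1-1|+|1-0| = 1
Tile 5: at (1,2), goal (1,1), distance |1-1|+|2-1| = 1
Tile 8: at (2,0), goal (2,1), distance |2-2|+|0-1| = 1
Tile 3: at (2,1), goal (0,2), distance |2-0|+|1-2| = 3
Sum: 2 + 2 + 2 + 2 + 1 + 1 + 1 + 3 = 14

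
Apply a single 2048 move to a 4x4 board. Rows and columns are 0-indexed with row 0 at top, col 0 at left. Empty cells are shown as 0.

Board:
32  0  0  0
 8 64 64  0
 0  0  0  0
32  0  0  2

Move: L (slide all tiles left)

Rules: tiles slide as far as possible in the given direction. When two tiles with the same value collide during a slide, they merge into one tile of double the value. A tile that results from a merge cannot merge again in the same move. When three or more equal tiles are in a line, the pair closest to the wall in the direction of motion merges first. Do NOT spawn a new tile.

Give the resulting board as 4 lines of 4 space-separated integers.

Slide left:
row 0: [32, 0, 0, 0] -> [32, 0, 0, 0]
row 1: [8, 64, 64, 0] -> [8, 128, 0, 0]
row 2: [0, 0, 0, 0] -> [0, 0, 0, 0]
row 3: [32, 0, 0, 2] -> [32, 2, 0, 0]

Answer:  32   0   0   0
  8 128   0   0
  0   0   0   0
 32   2   0   0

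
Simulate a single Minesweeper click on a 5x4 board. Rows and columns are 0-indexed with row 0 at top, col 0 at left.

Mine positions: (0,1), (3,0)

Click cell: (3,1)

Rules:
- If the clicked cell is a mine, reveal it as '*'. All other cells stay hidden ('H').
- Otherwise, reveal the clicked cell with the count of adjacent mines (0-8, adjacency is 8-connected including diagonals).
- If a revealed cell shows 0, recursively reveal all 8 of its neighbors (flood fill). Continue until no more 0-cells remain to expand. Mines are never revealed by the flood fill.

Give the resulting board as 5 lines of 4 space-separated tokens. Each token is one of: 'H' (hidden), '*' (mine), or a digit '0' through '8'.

H H H H
H H H H
H H H H
H 1 H H
H H H H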